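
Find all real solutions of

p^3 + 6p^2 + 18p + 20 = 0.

p = -2

Possible rational roots are divisors of 20. Testing p = -2 gives 0, so (p + 2) is a factor.
Divide: p^3 + 6p^2 + 18p + 20 = (p + 2)(p^2 + 4p + 10).
The quadratic p^2 + 4p + 10 has discriminant -24 < 0, so no further real roots.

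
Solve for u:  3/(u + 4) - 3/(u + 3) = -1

Multiply both sides by (u + 4)(u + 3):
3(u + 3) - 3(u + 4) = -(u + 4)(u + 3).
Expand and collect terms: -u^2 - 7u - 9 = 0.
By the quadratic formula, u = (7 +/- sqrt(13)) / -2, so u ~= -5.3028 or u ~= -1.6972.
Neither value makes a denominator zero (u != -4, u != -3), so both are valid.

u = -5.3028 or u = -1.6972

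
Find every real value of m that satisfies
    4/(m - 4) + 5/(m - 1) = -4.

Multiply both sides by (m - 4)(m - 1):
4(m - 1) + 5(m - 4) = -4(m - 4)(m - 1).
Expand and collect terms: -4m^2 + 11m + 8 = 0.
By the quadratic formula, m = (-11 +/- sqrt(249)) / -8, so m ~= -0.5975 or m ~= 3.3475.
Neither value makes a denominator zero (m != 4, m != 1), so both are valid.

m = -0.5975 or m = 3.3475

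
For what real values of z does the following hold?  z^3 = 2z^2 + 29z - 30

Rearrange: z^3 - 2z^2 - 29z + 30 = 0.
Possible rational roots are divisors of 30. Testing z = -5 gives 0, so (z + 5) is a factor.
Divide: z^3 - 2z^2 - 29z + 30 = (z + 5)(z^2 - 7z + 6).
Factor the quadratic: z = 6 or z = 1.

z = -5 or z = 1 or z = 6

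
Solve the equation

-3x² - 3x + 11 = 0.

x = -2.4791 or x = 1.4791

Discriminant: (-3)² − 4·(-3)·11 = 141.
Quadratic formula: x = (3 ± √141) / (-6).
So x = -√(141)/6 - 1/2 ≈ -2.4791 or x = -1/2 + √(141)/6 ≈ 1.4791.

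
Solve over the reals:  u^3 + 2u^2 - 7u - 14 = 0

Possible rational roots are divisors of -14. Testing u = -2 gives 0, so (u + 2) is a factor.
Divide: u^3 + 2u^2 - 7u - 14 = (u + 2)(u^2 - 7).
Apply the quadratic formula to u^2 - 7 = 0: u = (0 +/- sqrt(28))/2, i.e. u ~= 2.6458 or u ~= -2.6458.

u = -2.6458 or u = -2 or u = 2.6458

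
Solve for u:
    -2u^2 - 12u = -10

Rearrange to standard form: -2u^2 - 12u + 10 = 0.
Discriminant: (-12)^2 - 4*(-2)*10 = 224.
Quadratic formula: u = (12 +/- sqrt(224)) / (-4).
So u = -sqrt(14) - 3 ~= -6.7417 or u = -3 + sqrt(14) ~= 0.7417.

u = -6.7417 or u = 0.7417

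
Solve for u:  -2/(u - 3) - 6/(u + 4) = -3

Multiply both sides by (u - 3)(u + 4):
-2(u + 4) - 6(u - 3) = -3(u - 3)(u + 4).
Expand and collect terms: -3u^2 + 5u + 26 = 0.
By the quadratic formula, u = (-5 +/- sqrt(337)) / -6, so u ~= -2.2263 or u ~= 3.8929.
Neither value makes a denominator zero (u != 3, u != -4), so both are valid.

u = -2.2263 or u = 3.8929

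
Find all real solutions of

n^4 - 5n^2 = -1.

n = -2.1889 or n = -0.4569 or n = 0.4569 or n = 2.1889

Let u = n^2. The equation becomes u^2 - 5u + 1 = 0.
By the quadratic formula, u = sqrt(21)/2 + 5/2 or u = 5/2 - sqrt(21)/2.
n^2 = sqrt(21)/2 + 5/2 gives n = +/-sqrt(sqrt(21)/2 + 5/2) ~= +/-2.1889.
n^2 = 5/2 - sqrt(21)/2 gives n = +/-sqrt(5/2 - sqrt(21)/2) ~= +/-0.4569.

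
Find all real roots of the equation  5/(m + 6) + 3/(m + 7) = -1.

m = -14.4051 or m = -6.5949

Multiply both sides by (m + 6)(m + 7):
5(m + 7) + 3(m + 6) = -(m + 6)(m + 7).
Expand and collect terms: -m² - 21m - 95 = 0.
By the quadratic formula, m = (21 ± √61) / -2, so m ≈ -14.4051 or m ≈ -6.5949.
Neither value makes a denominator zero (m ≠ -6, m ≠ -7), so both are valid.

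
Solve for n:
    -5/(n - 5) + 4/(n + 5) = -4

Multiply both sides by (n - 5)(n + 5):
-5(n + 5) + 4(n - 5) = -4(n - 5)(n + 5).
Expand and collect terms: -4n^2 + n + 145 = 0.
By the quadratic formula, n = (-1 +/- sqrt(2321)) / -8, so n ~= -5.8971 or n ~= 6.1471.
Neither value makes a denominator zero (n != 5, n != -5), so both are valid.

n = -5.8971 or n = 6.1471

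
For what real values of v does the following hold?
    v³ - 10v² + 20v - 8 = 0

v = 0.5359 or v = 2 or v = 7.4641

Possible rational roots are divisors of -8. Testing v = 2 gives 0, so (v - 2) is a factor.
Divide: v³ - 10v² + 20v - 8 = (v - 2)(v² - 8v + 4).
Apply the quadratic formula to v² - 8v + 4 = 0: v = (8 ± √48)/2, i.e. v ≈ 7.4641 or v ≈ 0.5359.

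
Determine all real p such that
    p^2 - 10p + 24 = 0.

p = 4 or p = 6

Factor: (p - 6)(p - 4) = 0.
So p = 6 or p = 4.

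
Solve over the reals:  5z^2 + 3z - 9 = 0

Discriminant: (3)^2 - 4*5*(-9) = 189.
Quadratic formula: z = (-3 +/- sqrt(189)) / 10.
So z = -3/10 + 3*sqrt(21)/10 ~= 1.0748 or z = -3*sqrt(21)/10 - 3/10 ~= -1.6748.

z = -1.6748 or z = 1.0748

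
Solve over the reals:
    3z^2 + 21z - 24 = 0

Factor: 3(z + 8)(z - 1) = 0.
So z = -8 or z = 1.

z = -8 or z = 1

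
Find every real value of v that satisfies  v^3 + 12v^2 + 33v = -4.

Rearrange: v^3 + 12v^2 + 33v + 4 = 0.
Possible rational roots are divisors of 4. Testing v = -4 gives 0, so (v + 4) is a factor.
Divide: v^3 + 12v^2 + 33v + 4 = (v + 4)(v^2 + 8v + 1).
Apply the quadratic formula to v^2 + 8v + 1 = 0: v = (-8 +/- sqrt(60))/2, i.e. v ~= -0.127 or v ~= -7.873.

v = -7.873 or v = -4 or v = -0.127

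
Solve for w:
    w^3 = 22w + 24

w = -4 or w = -1.1623 or w = 5.1623

Rearrange: w^3 - 22w - 24 = 0.
Possible rational roots are divisors of -24. Testing w = -4 gives 0, so (w + 4) is a factor.
Divide: w^3 - 22w - 24 = (w + 4)(w^2 - 4w - 6).
Apply the quadratic formula to w^2 - 4w - 6 = 0: w = (4 +/- sqrt(40))/2, i.e. w ~= 5.1623 or w ~= -1.1623.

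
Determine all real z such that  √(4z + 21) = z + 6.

Square both sides: 4z + 21 = (z + 6)².
Expand and rearrange: z² + 8z + 15 = 0.
Solving gives z = -3 or z = -5.
Check each candidate in the original equation:
  z = -3: √(9) = 3, while z + 6 = 3 — valid.
  z = -5: √(1) = 1, while z + 6 = 1 — valid.

z = -5 or z = -3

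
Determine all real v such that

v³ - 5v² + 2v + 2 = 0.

Possible rational roots are divisors of 2. Testing v = 1 gives 0, so (v - 1) is a factor.
Divide: v³ - 5v² + 2v + 2 = (v - 1)(v² - 4v - 2).
Apply the quadratic formula to v² - 4v - 2 = 0: v = (4 ± √24)/2, i.e. v ≈ 4.4495 or v ≈ -0.4495.

v = -0.4495 or v = 1 or v = 4.4495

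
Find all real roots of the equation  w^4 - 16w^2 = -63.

Let u = w^2. The equation becomes u^2 - 16u + 63 = 0.
Factor: (u - 9)(u - 7) = 0, so u = 9 or u = 7.
w^2 = 9 gives w = +/-3.
w^2 = 7 gives w = +/-sqrt(7) ~= +/-2.6458.

w = -3 or w = -2.6458 or w = 2.6458 or w = 3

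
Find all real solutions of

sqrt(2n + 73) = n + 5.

Square both sides: 2n + 73 = (n + 5)^2.
Expand and rearrange: n^2 + 8n - 48 = 0.
Solving gives n = 4 or n = -12.
Check each candidate in the original equation:
  n = 4: sqrt(81) = 9, while n + 5 = 9 — valid.
  n = -12: sqrt(49) = 7, while n + 5 = -7 — extraneous.

n = 4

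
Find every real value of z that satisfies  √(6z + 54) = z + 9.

z = -9 or z = -3

Square both sides: 6z + 54 = (z + 9)².
Expand and rearrange: z² + 12z + 27 = 0.
Solving gives z = -3 or z = -9.
Check each candidate in the original equation:
  z = -3: √(36) = 6, while z + 9 = 6 — valid.
  z = -9: √(0) = 0, while z + 9 = 0 — valid.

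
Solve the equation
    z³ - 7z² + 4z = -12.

z = -1 or z = 2 or z = 6

Rearrange: z³ - 7z² + 4z + 12 = 0.
Possible rational roots are divisors of 12. Testing z = -1 gives 0, so (z + 1) is a factor.
Divide: z³ - 7z² + 4z + 12 = (z + 1)(z² - 8z + 12).
Factor the quadratic: z = 6 or z = 2.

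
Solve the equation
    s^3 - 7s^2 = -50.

s = -2.3166 or s = 4.3166 or s = 5

Rearrange: s^3 - 7s^2 + 50 = 0.
Possible rational roots are divisors of 50. Testing s = 5 gives 0, so (s - 5) is a factor.
Divide: s^3 - 7s^2 + 50 = (s - 5)(s^2 - 2s - 10).
Apply the quadratic formula to s^2 - 2s - 10 = 0: s = (2 +/- sqrt(44))/2, i.e. s ~= 4.3166 or s ~= -2.3166.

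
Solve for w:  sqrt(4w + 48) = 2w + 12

Square both sides: 4w + 48 = (2w + 12)^2.
Expand and rearrange: 4w^2 + 44w + 96 = 0.
Solving gives w = -3 or w = -8.
Check each candidate in the original equation:
  w = -3: sqrt(36) = 6, while 2w + 12 = 6 — valid.
  w = -8: sqrt(16) = 4, while 2w + 12 = -4 — extraneous.

w = -3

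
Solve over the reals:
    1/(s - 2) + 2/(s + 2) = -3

s = -2.7174 or s = 1.7174

Multiply both sides by (s - 2)(s + 2):
(s + 2) + 2(s - 2) = -3(s - 2)(s + 2).
Expand and collect terms: -3s^2 - 3s + 14 = 0.
By the quadratic formula, s = (3 +/- sqrt(177)) / -6, so s ~= -2.7174 or s ~= 1.7174.
Neither value makes a denominator zero (s != 2, s != -2), so both are valid.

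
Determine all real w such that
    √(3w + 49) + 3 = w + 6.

w = 5

Isolate the radical: √(3w + 49) = w + 3.
Square both sides: 3w + 49 = (w + 3)².
Expand and rearrange: w² + 3w - 40 = 0.
Solving gives w = 5 or w = -8.
Check each candidate in the original equation:
  w = 5: √(64) = 8, while w + 3 = 8 — valid.
  w = -8: √(25) = 5, while w + 3 = -5 — extraneous.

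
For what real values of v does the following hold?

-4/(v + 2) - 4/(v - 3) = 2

Multiply both sides by (v + 2)(v - 3):
-4(v - 3) - 4(v + 2) = 2(v + 2)(v - 3).
Expand and collect terms: 2v² + 6v - 16 = 0.
By the quadratic formula, v = (-6 ± √164) / 4, so v ≈ 1.7016 or v ≈ -4.7016.
Neither value makes a denominator zero (v ≠ -2, v ≠ 3), so both are valid.

v = -4.7016 or v = 1.7016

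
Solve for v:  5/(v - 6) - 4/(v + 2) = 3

Multiply both sides by (v - 6)(v + 2):
5(v + 2) - 4(v - 6) = 3(v - 6)(v + 2).
Expand and collect terms: 3v² - 13v - 70 = 0.
By the quadratic formula, v = (13 ± √1009) / 6, so v ≈ 7.4608 or v ≈ -3.1275.
Neither value makes a denominator zero (v ≠ 6, v ≠ -2), so both are valid.

v = -3.1275 or v = 7.4608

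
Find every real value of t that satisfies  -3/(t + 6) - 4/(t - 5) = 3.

Multiply both sides by (t + 6)(t - 5):
-3(t - 5) - 4(t + 6) = 3(t + 6)(t - 5).
Expand and collect terms: 3t² + 10t - 81 = 0.
By the quadratic formula, t = (-10 ± √1072) / 6, so t ≈ 3.7902 or t ≈ -7.1236.
Neither value makes a denominator zero (t ≠ -6, t ≠ 5), so both are valid.

t = -7.1236 or t = 3.7902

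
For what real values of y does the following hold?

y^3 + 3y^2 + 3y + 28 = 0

Possible rational roots are divisors of 28. Testing y = -4 gives 0, so (y + 4) is a factor.
Divide: y^3 + 3y^2 + 3y + 28 = (y + 4)(y^2 - y + 7).
The quadratic y^2 - y + 7 has discriminant -27 < 0, so no further real roots.

y = -4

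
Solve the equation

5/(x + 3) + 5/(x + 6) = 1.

Multiply both sides by (x + 3)(x + 6):
5(x + 6) + 5(x + 3) = (x + 3)(x + 6).
Expand and collect terms: x² - x - 27 = 0.
By the quadratic formula, x = (1 ± √109) / 2, so x ≈ 5.7202 or x ≈ -4.7202.
Neither value makes a denominator zero (x ≠ -3, x ≠ -6), so both are valid.

x = -4.7202 or x = 5.7202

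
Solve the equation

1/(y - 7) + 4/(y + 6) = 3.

Multiply both sides by (y - 7)(y + 6):
(y + 6) + 4(y - 7) = 3(y - 7)(y + 6).
Expand and collect terms: 3y² - 8y - 104 = 0.
By the quadratic formula, y = (8 ± √1312) / 6, so y ≈ 7.3703 or y ≈ -4.7036.
Neither value makes a denominator zero (y ≠ 7, y ≠ -6), so both are valid.

y = -4.7036 or y = 7.3703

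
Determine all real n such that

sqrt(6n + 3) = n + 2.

Square both sides: 6n + 3 = (n + 2)^2.
Expand and rearrange: n^2 - 2n + 1 = 0.
This gives the repeated root n = 1.
Check in the original equation:
  n = 1: sqrt(9) = 3, while n + 2 = 3 — valid.

n = 1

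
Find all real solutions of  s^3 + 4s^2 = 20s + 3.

Rearrange: s^3 + 4s^2 - 20s - 3 = 0.
Possible rational roots are divisors of -3. Testing s = 3 gives 0, so (s - 3) is a factor.
Divide: s^3 + 4s^2 - 20s - 3 = (s - 3)(s^2 + 7s + 1).
Apply the quadratic formula to s^2 + 7s + 1 = 0: s = (-7 +/- sqrt(45))/2, i.e. s ~= -0.1459 or s ~= -6.8541.

s = -6.8541 or s = -0.1459 or s = 3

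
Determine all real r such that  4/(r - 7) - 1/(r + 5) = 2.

Multiply both sides by (r - 7)(r + 5):
4(r + 5) - (r - 7) = 2(r - 7)(r + 5).
Expand and collect terms: 2r^2 - 7r - 97 = 0.
By the quadratic formula, r = (7 +/- sqrt(825)) / 4, so r ~= 8.9307 or r ~= -5.4307.
Neither value makes a denominator zero (r != 7, r != -5), so both are valid.

r = -5.4307 or r = 8.9307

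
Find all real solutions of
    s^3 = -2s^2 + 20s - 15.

s = -5.8541 or s = 0.8541 or s = 3

Rearrange: s^3 + 2s^2 - 20s + 15 = 0.
Possible rational roots are divisors of 15. Testing s = 3 gives 0, so (s - 3) is a factor.
Divide: s^3 + 2s^2 - 20s + 15 = (s - 3)(s^2 + 5s - 5).
Apply the quadratic formula to s^2 + 5s - 5 = 0: s = (-5 +/- sqrt(45))/2, i.e. s ~= 0.8541 or s ~= -5.8541.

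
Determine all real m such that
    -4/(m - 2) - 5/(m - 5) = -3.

m = 2.7639 or m = 7.2361

Multiply both sides by (m - 2)(m - 5):
-4(m - 5) - 5(m - 2) = -3(m - 2)(m - 5).
Expand and collect terms: -3m² + 30m - 60 = 0.
By the quadratic formula, m = (-30 ± √180) / -6, so m ≈ 2.7639 or m ≈ 7.2361.
Neither value makes a denominator zero (m ≠ 2, m ≠ 5), so both are valid.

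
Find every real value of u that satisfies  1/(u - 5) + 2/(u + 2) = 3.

u = -1.3665 or u = 5.3665

Multiply both sides by (u - 5)(u + 2):
(u + 2) + 2(u - 5) = 3(u - 5)(u + 2).
Expand and collect terms: 3u² - 12u - 22 = 0.
By the quadratic formula, u = (12 ± √408) / 6, so u ≈ 5.3665 or u ≈ -1.3665.
Neither value makes a denominator zero (u ≠ 5, u ≠ -2), so both are valid.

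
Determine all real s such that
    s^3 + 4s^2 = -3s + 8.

Rearrange: s^3 + 4s^2 + 3s - 8 = 0.
Possible rational roots are divisors of -8. Testing s = 1 gives 0, so (s - 1) is a factor.
Divide: s^3 + 4s^2 + 3s - 8 = (s - 1)(s^2 + 5s + 8).
The quadratic s^2 + 5s + 8 has discriminant -7 < 0, so no further real roots.

s = 1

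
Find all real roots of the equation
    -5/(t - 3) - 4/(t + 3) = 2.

t = -5.7944 or t = 1.2944

Multiply both sides by (t - 3)(t + 3):
-5(t + 3) - 4(t - 3) = 2(t - 3)(t + 3).
Expand and collect terms: 2t^2 + 9t - 15 = 0.
By the quadratic formula, t = (-9 +/- sqrt(201)) / 4, so t ~= 1.2944 or t ~= -5.7944.
Neither value makes a denominator zero (t != 3, t != -3), so both are valid.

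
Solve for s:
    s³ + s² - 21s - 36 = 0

Possible rational roots are divisors of -36. Testing s = -4 gives 0, so (s + 4) is a factor.
Divide: s³ + s² - 21s - 36 = (s + 4)(s² - 3s - 9).
Apply the quadratic formula to s² - 3s - 9 = 0: s = (3 ± √45)/2, i.e. s ≈ 4.8541 or s ≈ -1.8541.

s = -4 or s = -1.8541 or s = 4.8541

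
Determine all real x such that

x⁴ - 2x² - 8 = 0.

Let u = x². The equation becomes u² - 2u - 8 = 0.
Factor: (u - 4)(u + 2) = 0, so u = 4 or u = -2.
x² = 4 gives x = ±2.
x² = -2 < 0 has no real solution.

x = -2 or x = 2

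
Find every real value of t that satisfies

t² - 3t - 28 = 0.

Factor: (t - 7)(t + 4) = 0.
So t = 7 or t = -4.

t = -4 or t = 7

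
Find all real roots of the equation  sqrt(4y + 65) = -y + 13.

Square both sides: 4y + 65 = (-y + 13)^2.
Expand and rearrange: y^2 - 30y + 104 = 0.
Solving gives y = 26 or y = 4.
Check each candidate in the original equation:
  y = 26: sqrt(169) = 13, while -y + 13 = -13 — extraneous.
  y = 4: sqrt(81) = 9, while -y + 13 = 9 — valid.

y = 4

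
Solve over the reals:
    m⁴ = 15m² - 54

Let u = m². The equation becomes u² - 15u + 54 = 0.
Factor: (u - 6)(u - 9) = 0, so u = 6 or u = 9.
m² = 6 gives m = ±√(6) ≈ ±2.4495.
m² = 9 gives m = ±3.

m = -3 or m = -2.4495 or m = 2.4495 or m = 3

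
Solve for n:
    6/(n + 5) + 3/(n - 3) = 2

n = -2.631 or n = 5.131

Multiply both sides by (n + 5)(n - 3):
6(n - 3) + 3(n + 5) = 2(n + 5)(n - 3).
Expand and collect terms: 2n² - 5n - 27 = 0.
By the quadratic formula, n = (5 ± √241) / 4, so n ≈ 5.131 or n ≈ -2.631.
Neither value makes a denominator zero (n ≠ -5, n ≠ 3), so both are valid.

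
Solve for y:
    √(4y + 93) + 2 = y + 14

y = -3

Isolate the radical: √(4y + 93) = y + 12.
Square both sides: 4y + 93 = (y + 12)².
Expand and rearrange: y² + 20y + 51 = 0.
Solving gives y = -3 or y = -17.
Check each candidate in the original equation:
  y = -3: √(81) = 9, while y + 12 = 9 — valid.
  y = -17: √(25) = 5, while y + 12 = -5 — extraneous.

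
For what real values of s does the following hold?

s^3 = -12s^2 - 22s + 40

Rearrange: s^3 + 12s^2 + 22s - 40 = 0.
Possible rational roots are divisors of -40. Testing s = -4 gives 0, so (s + 4) is a factor.
Divide: s^3 + 12s^2 + 22s - 40 = (s + 4)(s^2 + 8s - 10).
Apply the quadratic formula to s^2 + 8s - 10 = 0: s = (-8 +/- sqrt(104))/2, i.e. s ~= 1.099 or s ~= -9.099.

s = -9.099 or s = -4 or s = 1.099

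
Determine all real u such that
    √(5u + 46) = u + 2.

u = 7

Square both sides: 5u + 46 = (u + 2)².
Expand and rearrange: u² - u - 42 = 0.
Solving gives u = 7 or u = -6.
Check each candidate in the original equation:
  u = 7: √(81) = 9, while u + 2 = 9 — valid.
  u = -6: √(16) = 4, while u + 2 = -4 — extraneous.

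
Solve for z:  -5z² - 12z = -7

Rearrange to standard form: -5z² - 12z + 7 = 0.
Discriminant: (-12)² − 4·(-5)·7 = 284.
Quadratic formula: z = (12 ± √284) / (-10).
So z = -√(71)/5 - 6/5 ≈ -2.8852 or z = -6/5 + √(71)/5 ≈ 0.4852.

z = -2.8852 or z = 0.4852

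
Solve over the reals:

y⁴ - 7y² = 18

y = -3 or y = 3

Let u = y². The equation becomes u² - 7u - 18 = 0.
Factor: (u - 9)(u + 2) = 0, so u = 9 or u = -2.
y² = 9 gives y = ±3.
y² = -2 < 0 has no real solution.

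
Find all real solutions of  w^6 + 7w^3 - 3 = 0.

w = -1.9491 or w = 0.7399

Let u = w^3. The equation becomes u^2 + 7u - 3 = 0.
By the quadratic formula, u = -7/2 + sqrt(61)/2 or u = -sqrt(61)/2 - 7/2.
w^3 = -7/2 + sqrt(61)/2 gives w = (-7/2 + sqrt(61)/2)^(1/3) ~= 0.7399.
w^3 = -sqrt(61)/2 - 7/2 gives w = -(7/2 + sqrt(61)/2)^(1/3) ~= -1.9491.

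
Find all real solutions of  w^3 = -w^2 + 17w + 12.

w = -4.3028 or w = -0.6972 or w = 4

Rearrange: w^3 + w^2 - 17w - 12 = 0.
Possible rational roots are divisors of -12. Testing w = 4 gives 0, so (w - 4) is a factor.
Divide: w^3 + w^2 - 17w - 12 = (w - 4)(w^2 + 5w + 3).
Apply the quadratic formula to w^2 + 5w + 3 = 0: w = (-5 +/- sqrt(13))/2, i.e. w ~= -0.6972 or w ~= -4.3028.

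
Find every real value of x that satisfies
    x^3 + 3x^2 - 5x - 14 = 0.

Possible rational roots are divisors of -14. Testing x = -2 gives 0, so (x + 2) is a factor.
Divide: x^3 + 3x^2 - 5x - 14 = (x + 2)(x^2 + x - 7).
Apply the quadratic formula to x^2 + x - 7 = 0: x = (-1 +/- sqrt(29))/2, i.e. x ~= 2.1926 or x ~= -3.1926.

x = -3.1926 or x = -2 or x = 2.1926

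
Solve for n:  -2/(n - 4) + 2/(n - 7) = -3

n = 5 or n = 6

Multiply both sides by (n - 4)(n - 7):
-2(n - 7) + 2(n - 4) = -3(n - 4)(n - 7).
Expand and collect terms: -3n^2 + 33n - 90 = 0.
Factor or apply the quadratic formula: n = 5 or n = 6.
Neither value makes a denominator zero (n != 4, n != 7), so both are valid.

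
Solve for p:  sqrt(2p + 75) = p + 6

Square both sides: 2p + 75 = (p + 6)^2.
Expand and rearrange: p^2 + 10p - 39 = 0.
Solving gives p = 3 or p = -13.
Check each candidate in the original equation:
  p = 3: sqrt(81) = 9, while p + 6 = 9 — valid.
  p = -13: sqrt(49) = 7, while p + 6 = -7 — extraneous.

p = 3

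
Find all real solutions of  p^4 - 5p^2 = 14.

p = -2.6458 or p = 2.6458

Let u = p^2. The equation becomes u^2 - 5u - 14 = 0.
Factor: (u + 2)(u - 7) = 0, so u = -2 or u = 7.
p^2 = -2 < 0 has no real solution.
p^2 = 7 gives p = +/-sqrt(7) ~= +/-2.6458.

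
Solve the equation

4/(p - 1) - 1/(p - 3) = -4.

Multiply both sides by (p - 1)(p - 3):
4(p - 3) - (p - 1) = -4(p - 1)(p - 3).
Expand and collect terms: -4p^2 + 13p - 1 = 0.
By the quadratic formula, p = (-13 +/- sqrt(153)) / -8, so p ~= 0.0788 or p ~= 3.1712.
Neither value makes a denominator zero (p != 1, p != 3), so both are valid.

p = 0.0788 or p = 3.1712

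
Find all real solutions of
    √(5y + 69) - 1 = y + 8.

Isolate the radical: √(5y + 69) = y + 9.
Square both sides: 5y + 69 = (y + 9)².
Expand and rearrange: y² + 13y + 12 = 0.
Solving gives y = -1 or y = -12.
Check each candidate in the original equation:
  y = -1: √(64) = 8, while y + 9 = 8 — valid.
  y = -12: √(9) = 3, while y + 9 = -3 — extraneous.

y = -1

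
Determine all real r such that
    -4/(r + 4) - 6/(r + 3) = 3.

r = -6.8081 or r = -3.5252

Multiply both sides by (r + 4)(r + 3):
-4(r + 3) - 6(r + 4) = 3(r + 4)(r + 3).
Expand and collect terms: 3r^2 + 31r + 72 = 0.
By the quadratic formula, r = (-31 +/- sqrt(97)) / 6, so r ~= -3.5252 or r ~= -6.8081.
Neither value makes a denominator zero (r != -4, r != -3), so both are valid.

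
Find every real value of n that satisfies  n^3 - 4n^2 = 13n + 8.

n = -1.2749 or n = -1 or n = 6.2749

Rearrange: n^3 - 4n^2 - 13n - 8 = 0.
Possible rational roots are divisors of -8. Testing n = -1 gives 0, so (n + 1) is a factor.
Divide: n^3 - 4n^2 - 13n - 8 = (n + 1)(n^2 - 5n - 8).
Apply the quadratic formula to n^2 - 5n - 8 = 0: n = (5 +/- sqrt(57))/2, i.e. n ~= 6.2749 or n ~= -1.2749.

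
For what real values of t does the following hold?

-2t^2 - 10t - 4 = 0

Discriminant: (-10)^2 - 4*(-2)*(-4) = 68.
Quadratic formula: t = (10 +/- sqrt(68)) / (-4).
So t = -5/2 - sqrt(17)/2 ~= -4.5616 or t = -5/2 + sqrt(17)/2 ~= -0.4384.

t = -4.5616 or t = -0.4384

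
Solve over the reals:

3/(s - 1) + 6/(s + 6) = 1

s = -2.6904 or s = 6.6904

Multiply both sides by (s - 1)(s + 6):
3(s + 6) + 6(s - 1) = (s - 1)(s + 6).
Expand and collect terms: s^2 - 4s - 18 = 0.
By the quadratic formula, s = (4 +/- sqrt(88)) / 2, so s ~= 6.6904 or s ~= -2.6904.
Neither value makes a denominator zero (s != 1, s != -6), so both are valid.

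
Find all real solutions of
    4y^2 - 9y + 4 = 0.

y = 0.6096 or y = 1.6404

Discriminant: (-9)^2 - 4*4*4 = 17.
Quadratic formula: y = (9 +/- sqrt(17)) / 8.
So y = sqrt(17)/8 + 9/8 ~= 1.6404 or y = 9/8 - sqrt(17)/8 ~= 0.6096.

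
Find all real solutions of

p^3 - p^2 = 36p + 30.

p = -5 or p = -0.873 or p = 6.873

Rearrange: p^3 - p^2 - 36p - 30 = 0.
Possible rational roots are divisors of -30. Testing p = -5 gives 0, so (p + 5) is a factor.
Divide: p^3 - p^2 - 36p - 30 = (p + 5)(p^2 - 6p - 6).
Apply the quadratic formula to p^2 - 6p - 6 = 0: p = (6 +/- sqrt(60))/2, i.e. p ~= 6.873 or p ~= -0.873.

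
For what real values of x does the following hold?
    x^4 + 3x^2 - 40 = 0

x = -2.2361 or x = 2.2361

Let u = x^2. The equation becomes u^2 + 3u - 40 = 0.
Factor: (u - 5)(u + 8) = 0, so u = 5 or u = -8.
x^2 = 5 gives x = +/-sqrt(5) ~= +/-2.2361.
x^2 = -8 < 0 has no real solution.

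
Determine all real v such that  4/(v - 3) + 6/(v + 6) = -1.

Multiply both sides by (v - 3)(v + 6):
4(v + 6) + 6(v - 3) = -(v - 3)(v + 6).
Expand and collect terms: -v^2 - 13v + 12 = 0.
By the quadratic formula, v = (13 +/- sqrt(217)) / -2, so v ~= -13.8655 or v ~= 0.8655.
Neither value makes a denominator zero (v != 3, v != -6), so both are valid.

v = -13.8655 or v = 0.8655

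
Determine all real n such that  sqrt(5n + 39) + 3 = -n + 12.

n = 2

Isolate the radical: sqrt(5n + 39) = -n + 9.
Square both sides: 5n + 39 = (-n + 9)^2.
Expand and rearrange: n^2 - 23n + 42 = 0.
Solving gives n = 21 or n = 2.
Check each candidate in the original equation:
  n = 21: sqrt(144) = 12, while -n + 9 = -12 — extraneous.
  n = 2: sqrt(49) = 7, while -n + 9 = 7 — valid.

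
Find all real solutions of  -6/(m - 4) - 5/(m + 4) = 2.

Multiply both sides by (m - 4)(m + 4):
-6(m + 4) - 5(m - 4) = 2(m - 4)(m + 4).
Expand and collect terms: 2m² + 11m - 28 = 0.
By the quadratic formula, m = (-11 ± √345) / 4, so m ≈ 1.8935 or m ≈ -7.3935.
Neither value makes a denominator zero (m ≠ 4, m ≠ -4), so both are valid.

m = -7.3935 or m = 1.8935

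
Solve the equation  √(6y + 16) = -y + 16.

Square both sides: 6y + 16 = (-y + 16)².
Expand and rearrange: y² - 38y + 240 = 0.
Solving gives y = 30 or y = 8.
Check each candidate in the original equation:
  y = 30: √(196) = 14, while -y + 16 = -14 — extraneous.
  y = 8: √(64) = 8, while -y + 16 = 8 — valid.

y = 8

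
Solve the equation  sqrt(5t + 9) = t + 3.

t = -1 or t = 0

Square both sides: 5t + 9 = (t + 3)^2.
Expand and rearrange: t^2 + t = 0.
Solving gives t = 0 or t = -1.
Check each candidate in the original equation:
  t = 0: sqrt(9) = 3, while t + 3 = 3 — valid.
  t = -1: sqrt(4) = 2, while t + 3 = 2 — valid.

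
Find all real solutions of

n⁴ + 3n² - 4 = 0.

n = -1 or n = 1

Let u = n². The equation becomes u² + 3u - 4 = 0.
Factor: (u - 1)(u + 4) = 0, so u = 1 or u = -4.
n² = 1 gives n = ±1.
n² = -4 < 0 has no real solution.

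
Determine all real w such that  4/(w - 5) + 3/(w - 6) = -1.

Multiply both sides by (w - 5)(w - 6):
4(w - 6) + 3(w - 5) = -(w - 5)(w - 6).
Expand and collect terms: -w² + 4w + 9 = 0.
By the quadratic formula, w = (-4 ± √52) / -2, so w ≈ -1.6056 or w ≈ 5.6056.
Neither value makes a denominator zero (w ≠ 5, w ≠ 6), so both are valid.

w = -1.6056 or w = 5.6056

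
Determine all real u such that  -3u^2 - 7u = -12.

Rearrange to standard form: -3u^2 - 7u + 12 = 0.
Discriminant: (-7)^2 - 4*(-3)*12 = 193.
Quadratic formula: u = (7 +/- sqrt(193)) / (-6).
So u = -sqrt(193)/6 - 7/6 ~= -3.4821 or u = -7/6 + sqrt(193)/6 ~= 1.1487.

u = -3.4821 or u = 1.1487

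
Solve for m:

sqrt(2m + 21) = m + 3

m = 2

Square both sides: 2m + 21 = (m + 3)^2.
Expand and rearrange: m^2 + 4m - 12 = 0.
Solving gives m = 2 or m = -6.
Check each candidate in the original equation:
  m = 2: sqrt(25) = 5, while m + 3 = 5 — valid.
  m = -6: sqrt(9) = 3, while m + 3 = -3 — extraneous.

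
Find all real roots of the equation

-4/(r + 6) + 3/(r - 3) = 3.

r = -7.2144 or r = 3.8811

Multiply both sides by (r + 6)(r - 3):
-4(r - 3) + 3(r + 6) = 3(r + 6)(r - 3).
Expand and collect terms: 3r² + 10r - 84 = 0.
By the quadratic formula, r = (-10 ± √1108) / 6, so r ≈ 3.8811 or r ≈ -7.2144.
Neither value makes a denominator zero (r ≠ -6, r ≠ 3), so both are valid.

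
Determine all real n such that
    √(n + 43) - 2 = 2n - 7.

n = 6

Isolate the radical: √(n + 43) = 2n - 5.
Square both sides: n + 43 = (2n - 5)².
Expand and rearrange: 4n² - 21n - 18 = 0.
Solving gives n = 6 or n = -0.75.
Check each candidate in the original equation:
  n = 6: √(49) = 7, while 2n - 5 = 7 — valid.
  n = -0.75: √(42.25) = 6.5, while 2n - 5 = -6.5 — extraneous.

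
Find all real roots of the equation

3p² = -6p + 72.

p = -6 or p = 4

Bring every term to one side: 3p² + 6p - 72 = 0.
Factor: 3(p + 6)(p - 4) = 0.
So p = -6 or p = 4.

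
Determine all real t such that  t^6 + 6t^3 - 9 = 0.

Let u = t^3. The equation becomes u^2 + 6u - 9 = 0.
By the quadratic formula, u = -3 + 3*sqrt(2) or u = -3*sqrt(2) - 3.
t^3 = -3 + 3*sqrt(2) gives t = (-3 + 3*sqrt(2))^(1/3) ~= 1.0751.
t^3 = -3*sqrt(2) - 3 gives t = -(3 + 3*sqrt(2))^(1/3) ~= -1.9348.

t = -1.9348 or t = 1.0751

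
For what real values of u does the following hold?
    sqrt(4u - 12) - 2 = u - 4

Isolate the radical: sqrt(4u - 12) = u - 2.
Square both sides: 4u - 12 = (u - 2)^2.
Expand and rearrange: u^2 - 8u + 16 = 0.
This gives the repeated root u = 4.
Check in the original equation:
  u = 4: sqrt(4) = 2, while u - 2 = 2 — valid.

u = 4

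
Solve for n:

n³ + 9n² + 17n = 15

Rearrange: n³ + 9n² + 17n - 15 = 0.
Possible rational roots are divisors of -15. Testing n = -5 gives 0, so (n + 5) is a factor.
Divide: n³ + 9n² + 17n - 15 = (n + 5)(n² + 4n - 3).
Apply the quadratic formula to n² + 4n - 3 = 0: n = (-4 ± √28)/2, i.e. n ≈ 0.6458 or n ≈ -4.6458.

n = -5 or n = -4.6458 or n = 0.6458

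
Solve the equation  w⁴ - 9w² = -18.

w = -2.4495 or w = -1.7321 or w = 1.7321 or w = 2.4495

Let u = w². The equation becomes u² - 9u + 18 = 0.
Factor: (u - 3)(u - 6) = 0, so u = 3 or u = 6.
w² = 3 gives w = ±√(3) ≈ ±1.7321.
w² = 6 gives w = ±√(6) ≈ ±2.4495.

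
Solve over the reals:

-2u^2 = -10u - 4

Rearrange to standard form: -2u^2 + 10u + 4 = 0.
Discriminant: (10)^2 - 4*(-2)*4 = 132.
Quadratic formula: u = (-10 +/- sqrt(132)) / (-4).
So u = 5/2 - sqrt(33)/2 ~= -0.3723 or u = 5/2 + sqrt(33)/2 ~= 5.3723.

u = -0.3723 or u = 5.3723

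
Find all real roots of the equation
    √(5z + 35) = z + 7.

z = -7 or z = -2

Square both sides: 5z + 35 = (z + 7)².
Expand and rearrange: z² + 9z + 14 = 0.
Solving gives z = -2 or z = -7.
Check each candidate in the original equation:
  z = -2: √(25) = 5, while z + 7 = 5 — valid.
  z = -7: √(0) = 0, while z + 7 = 0 — valid.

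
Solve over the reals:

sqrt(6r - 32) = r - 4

Square both sides: 6r - 32 = (r - 4)^2.
Expand and rearrange: r^2 - 14r + 48 = 0.
Solving gives r = 8 or r = 6.
Check each candidate in the original equation:
  r = 8: sqrt(16) = 4, while r - 4 = 4 — valid.
  r = 6: sqrt(4) = 2, while r - 4 = 2 — valid.

r = 6 or r = 8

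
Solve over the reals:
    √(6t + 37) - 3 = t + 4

Isolate the radical: √(6t + 37) = t + 7.
Square both sides: 6t + 37 = (t + 7)².
Expand and rearrange: t² + 8t + 12 = 0.
Solving gives t = -2 or t = -6.
Check each candidate in the original equation:
  t = -2: √(25) = 5, while t + 7 = 5 — valid.
  t = -6: √(1) = 1, while t + 7 = 1 — valid.

t = -6 or t = -2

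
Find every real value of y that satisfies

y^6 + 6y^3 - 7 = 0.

y = -1.9129 or y = 1

Let u = y^3. The equation becomes u^2 + 6u - 7 = 0.
Factor: (u - 1)(u + 7) = 0, so u = 1 or u = -7.
y^3 = 1 gives y = 1.
y^3 = -7 gives y = -(7)^(1/3) ~= -1.9129.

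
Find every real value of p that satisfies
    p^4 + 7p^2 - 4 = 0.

Let u = p^2. The equation becomes u^2 + 7u - 4 = 0.
By the quadratic formula, u = -7/2 + sqrt(65)/2 or u = -sqrt(65)/2 - 7/2.
p^2 = -7/2 + sqrt(65)/2 gives p = +/-sqrt(-7/2 + sqrt(65)/2) ~= +/-0.7288.
p^2 = -sqrt(65)/2 - 7/2 < 0 has no real solution.

p = -0.7288 or p = 0.7288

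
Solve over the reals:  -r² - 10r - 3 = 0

Discriminant: (-10)² − 4·(-1)·(-3) = 88.
Quadratic formula: r = (10 ± √88) / (-2).
So r = -5 - √(22) ≈ -9.6904 or r = -5 + √(22) ≈ -0.3096.

r = -9.6904 or r = -0.3096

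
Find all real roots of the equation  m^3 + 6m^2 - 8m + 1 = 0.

Possible rational roots are divisors of 1. Testing m = 1 gives 0, so (m - 1) is a factor.
Divide: m^3 + 6m^2 - 8m + 1 = (m - 1)(m^2 + 7m - 1).
Apply the quadratic formula to m^2 + 7m - 1 = 0: m = (-7 +/- sqrt(53))/2, i.e. m ~= 0.1401 or m ~= -7.1401.

m = -7.1401 or m = 0.1401 or m = 1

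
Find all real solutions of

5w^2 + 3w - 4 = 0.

w = -1.2434 or w = 0.6434

Discriminant: (3)^2 - 4*5*(-4) = 89.
Quadratic formula: w = (-3 +/- sqrt(89)) / 10.
So w = -3/10 + sqrt(89)/10 ~= 0.6434 or w = -sqrt(89)/10 - 3/10 ~= -1.2434.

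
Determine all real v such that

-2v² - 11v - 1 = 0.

v = -5.4075 or v = -0.0925

Discriminant: (-11)² − 4·(-2)·(-1) = 113.
Quadratic formula: v = (11 ± √113) / (-4).
So v = -11/4 - √(113)/4 ≈ -5.4075 or v = -11/4 + √(113)/4 ≈ -0.0925.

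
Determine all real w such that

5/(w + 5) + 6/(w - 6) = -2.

Multiply both sides by (w + 5)(w - 6):
5(w - 6) + 6(w + 5) = -2(w + 5)(w - 6).
Expand and collect terms: -2w² - 9w + 60 = 0.
By the quadratic formula, w = (9 ± √561) / -4, so w ≈ -8.1714 or w ≈ 3.6714.
Neither value makes a denominator zero (w ≠ -5, w ≠ 6), so both are valid.

w = -8.1714 or w = 3.6714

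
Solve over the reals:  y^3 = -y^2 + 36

y = 3

Rearrange: y^3 + y^2 - 36 = 0.
Possible rational roots are divisors of -36. Testing y = 3 gives 0, so (y - 3) is a factor.
Divide: y^3 + y^2 - 36 = (y - 3)(y^2 + 4y + 12).
The quadratic y^2 + 4y + 12 has discriminant -32 < 0, so no further real roots.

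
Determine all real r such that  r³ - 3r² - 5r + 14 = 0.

r = -2.1926 or r = 2 or r = 3.1926

Possible rational roots are divisors of 14. Testing r = 2 gives 0, so (r - 2) is a factor.
Divide: r³ - 3r² - 5r + 14 = (r - 2)(r² - r - 7).
Apply the quadratic formula to r² - r - 7 = 0: r = (1 ± √29)/2, i.e. r ≈ 3.1926 or r ≈ -2.1926.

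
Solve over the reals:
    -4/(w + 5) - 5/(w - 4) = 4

Multiply both sides by (w + 5)(w - 4):
-4(w - 4) - 5(w + 5) = 4(w + 5)(w - 4).
Expand and collect terms: 4w^2 + 13w - 71 = 0.
By the quadratic formula, w = (-13 +/- sqrt(1305)) / 8, so w ~= 2.8906 or w ~= -6.1406.
Neither value makes a denominator zero (w != -5, w != 4), so both are valid.

w = -6.1406 or w = 2.8906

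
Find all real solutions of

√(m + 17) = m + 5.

Square both sides: m + 17 = (m + 5)².
Expand and rearrange: m² + 9m + 8 = 0.
Solving gives m = -1 or m = -8.
Check each candidate in the original equation:
  m = -1: √(16) = 4, while m + 5 = 4 — valid.
  m = -8: √(9) = 3, while m + 5 = -3 — extraneous.

m = -1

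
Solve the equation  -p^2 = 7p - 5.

Rearrange to standard form: -p^2 - 7p + 5 = 0.
Discriminant: (-7)^2 - 4*(-1)*5 = 69.
Quadratic formula: p = (7 +/- sqrt(69)) / (-2).
So p = -sqrt(69)/2 - 7/2 ~= -7.6533 or p = -7/2 + sqrt(69)/2 ~= 0.6533.

p = -7.6533 or p = 0.6533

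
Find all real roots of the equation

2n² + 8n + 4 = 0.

n = -3.4142 or n = -0.5858

Discriminant: (8)² − 4·2·4 = 32.
Quadratic formula: n = (-8 ± √32) / 4.
So n = -2 + √(2) ≈ -0.5858 or n = -2 - √(2) ≈ -3.4142.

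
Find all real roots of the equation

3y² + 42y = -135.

y = -9 or y = -5

Bring every term to one side: 3y² + 42y + 135 = 0.
Factor: 3(y + 9)(y + 5) = 0.
So y = -9 or y = -5.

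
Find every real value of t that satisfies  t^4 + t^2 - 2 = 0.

Let u = t^2. The equation becomes u^2 + u - 2 = 0.
Factor: (u - 1)(u + 2) = 0, so u = 1 or u = -2.
t^2 = 1 gives t = +/-1.
t^2 = -2 < 0 has no real solution.

t = -1 or t = 1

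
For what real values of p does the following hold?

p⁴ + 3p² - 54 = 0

Let u = p². The equation becomes u² + 3u - 54 = 0.
Factor: (u + 9)(u - 6) = 0, so u = -9 or u = 6.
p² = -9 < 0 has no real solution.
p² = 6 gives p = ±√(6) ≈ ±2.4495.

p = -2.4495 or p = 2.4495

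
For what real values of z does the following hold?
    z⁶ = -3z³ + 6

Let u = z³. The equation becomes u² + 3u - 6 = 0.
By the quadratic formula, u = -3/2 + √(33)/2 or u = -√(33)/2 - 3/2.
z³ = -3/2 + √(33)/2 gives z = ∛(-3/2 + √(33)/2) ≈ 1.1113.
z³ = -√(33)/2 - 3/2 gives z = -∛(3/2 + √(33)/2) ≈ -1.6352.

z = -1.6352 or z = 1.1113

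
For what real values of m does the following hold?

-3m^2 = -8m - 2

m = -0.2301 or m = 2.8968

Rearrange to standard form: -3m^2 + 8m + 2 = 0.
Discriminant: (8)^2 - 4*(-3)*2 = 88.
Quadratic formula: m = (-8 +/- sqrt(88)) / (-6).
So m = 4/3 - sqrt(22)/3 ~= -0.2301 or m = 4/3 + sqrt(22)/3 ~= 2.8968.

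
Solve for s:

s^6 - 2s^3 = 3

Let u = s^3. The equation becomes u^2 - 2u - 3 = 0.
Factor: (u - 3)(u + 1) = 0, so u = 3 or u = -1.
s^3 = 3 gives s = (3)^(1/3) ~= 1.4422.
s^3 = -1 gives s = -1.

s = -1 or s = 1.4422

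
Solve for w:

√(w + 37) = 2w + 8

w = -1

Square both sides: w + 37 = (2w + 8)².
Expand and rearrange: 4w² + 31w + 27 = 0.
Solving gives w = -1 or w = -6.75.
Check each candidate in the original equation:
  w = -1: √(36) = 6, while 2w + 8 = 6 — valid.
  w = -6.75: √(30.25) = 5.5, while 2w + 8 = -5.5 — extraneous.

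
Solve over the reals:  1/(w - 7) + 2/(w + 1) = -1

w = -3.217 or w = 6.217

Multiply both sides by (w - 7)(w + 1):
(w + 1) + 2(w - 7) = -(w - 7)(w + 1).
Expand and collect terms: -w² + 3w + 20 = 0.
By the quadratic formula, w = (-3 ± √89) / -2, so w ≈ -3.217 or w ≈ 6.217.
Neither value makes a denominator zero (w ≠ 7, w ≠ -1), so both are valid.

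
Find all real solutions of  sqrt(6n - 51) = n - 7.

Square both sides: 6n - 51 = (n - 7)^2.
Expand and rearrange: n^2 - 20n + 100 = 0.
This gives the repeated root n = 10.
Check in the original equation:
  n = 10: sqrt(9) = 3, while n - 7 = 3 — valid.

n = 10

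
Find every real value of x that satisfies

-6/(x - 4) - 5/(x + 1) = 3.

Multiply both sides by (x - 4)(x + 1):
-6(x + 1) - 5(x - 4) = 3(x - 4)(x + 1).
Expand and collect terms: 3x² + 2x - 26 = 0.
By the quadratic formula, x = (-2 ± √316) / 6, so x ≈ 2.6294 or x ≈ -3.2961.
Neither value makes a denominator zero (x ≠ 4, x ≠ -1), so both are valid.

x = -3.2961 or x = 2.6294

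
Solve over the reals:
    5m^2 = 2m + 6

m = -0.9136 or m = 1.3136

Rearrange to standard form: 5m^2 - 2m - 6 = 0.
Discriminant: (-2)^2 - 4*5*(-6) = 124.
Quadratic formula: m = (2 +/- sqrt(124)) / 10.
So m = 1/5 + sqrt(31)/5 ~= 1.3136 or m = 1/5 - sqrt(31)/5 ~= -0.9136.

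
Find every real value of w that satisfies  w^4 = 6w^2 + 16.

Let u = w^2. The equation becomes u^2 - 6u - 16 = 0.
Factor: (u + 2)(u - 8) = 0, so u = -2 or u = 8.
w^2 = -2 < 0 has no real solution.
w^2 = 8 gives w = +/-2*sqrt(2) ~= +/-2.8284.

w = -2.8284 or w = 2.8284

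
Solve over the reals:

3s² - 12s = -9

Bring every term to one side: 3s² - 12s + 9 = 0.
Factor: 3(s - 1)(s - 3) = 0.
So s = 1 or s = 3.

s = 1 or s = 3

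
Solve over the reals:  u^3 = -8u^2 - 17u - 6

Rearrange: u^3 + 8u^2 + 17u + 6 = 0.
Possible rational roots are divisors of 6. Testing u = -3 gives 0, so (u + 3) is a factor.
Divide: u^3 + 8u^2 + 17u + 6 = (u + 3)(u^2 + 5u + 2).
Apply the quadratic formula to u^2 + 5u + 2 = 0: u = (-5 +/- sqrt(17))/2, i.e. u ~= -0.4384 or u ~= -4.5616.

u = -4.5616 or u = -3 or u = -0.4384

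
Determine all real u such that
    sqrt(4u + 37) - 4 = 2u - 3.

u = 3

Isolate the radical: sqrt(4u + 37) = 2u + 1.
Square both sides: 4u + 37 = (2u + 1)^2.
Expand and rearrange: 4u^2 - 36 = 0.
Solving gives u = 3 or u = -3.
Check each candidate in the original equation:
  u = 3: sqrt(49) = 7, while 2u + 1 = 7 — valid.
  u = -3: sqrt(25) = 5, while 2u + 1 = -5 — extraneous.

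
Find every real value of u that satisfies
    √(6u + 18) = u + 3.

u = -3 or u = 3

Square both sides: 6u + 18 = (u + 3)².
Expand and rearrange: u² - 9 = 0.
Solving gives u = 3 or u = -3.
Check each candidate in the original equation:
  u = 3: √(36) = 6, while u + 3 = 6 — valid.
  u = -3: √(0) = 0, while u + 3 = 0 — valid.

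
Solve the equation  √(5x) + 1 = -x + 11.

Isolate the radical: √(5x) = -x + 10.
Square both sides: 5x = (-x + 10)².
Expand and rearrange: x² - 25x + 100 = 0.
Solving gives x = 20 or x = 5.
Check each candidate in the original equation:
  x = 20: √(100) = 10, while -x + 10 = -10 — extraneous.
  x = 5: √(25) = 5, while -x + 10 = 5 — valid.

x = 5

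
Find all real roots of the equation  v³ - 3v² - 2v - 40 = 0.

Possible rational roots are divisors of -40. Testing v = 5 gives 0, so (v - 5) is a factor.
Divide: v³ - 3v² - 2v - 40 = (v - 5)(v² + 2v + 8).
The quadratic v² + 2v + 8 has discriminant -28 < 0, so no further real roots.

v = 5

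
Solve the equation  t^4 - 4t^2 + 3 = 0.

Let u = t^2. The equation becomes u^2 - 4u + 3 = 0.
Factor: (u - 3)(u - 1) = 0, so u = 3 or u = 1.
t^2 = 3 gives t = +/-sqrt(3) ~= +/-1.7321.
t^2 = 1 gives t = +/-1.

t = -1.7321 or t = -1 or t = 1 or t = 1.7321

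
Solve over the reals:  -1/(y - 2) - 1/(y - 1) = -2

y = 1.2929 or y = 2.7071

Multiply both sides by (y - 2)(y - 1):
-(y - 1) - (y - 2) = -2(y - 2)(y - 1).
Expand and collect terms: -2y² + 8y - 7 = 0.
By the quadratic formula, y = (-8 ± √8) / -4, so y ≈ 1.2929 or y ≈ 2.7071.
Neither value makes a denominator zero (y ≠ 2, y ≠ 1), so both are valid.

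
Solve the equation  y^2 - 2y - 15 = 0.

Factor: (y - 5)(y + 3) = 0.
So y = 5 or y = -3.

y = -3 or y = 5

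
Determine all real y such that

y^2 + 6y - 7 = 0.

y = -7 or y = 1

Factor: (y - 1)(y + 7) = 0.
So y = 1 or y = -7.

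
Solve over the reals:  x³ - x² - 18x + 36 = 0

x = -4.6056 or x = 2.6056 or x = 3

Possible rational roots are divisors of 36. Testing x = 3 gives 0, so (x - 3) is a factor.
Divide: x³ - x² - 18x + 36 = (x - 3)(x² + 2x - 12).
Apply the quadratic formula to x² + 2x - 12 = 0: x = (-2 ± √52)/2, i.e. x ≈ 2.6056 or x ≈ -4.6056.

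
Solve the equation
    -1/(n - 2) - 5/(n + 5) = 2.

n = -7.6368 or n = 1.6368

Multiply both sides by (n - 2)(n + 5):
-(n + 5) - 5(n - 2) = 2(n - 2)(n + 5).
Expand and collect terms: 2n² + 12n - 25 = 0.
By the quadratic formula, n = (-12 ± √344) / 4, so n ≈ 1.6368 or n ≈ -7.6368.
Neither value makes a denominator zero (n ≠ 2, n ≠ -5), so both are valid.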